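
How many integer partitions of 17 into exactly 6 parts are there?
p(17, 6 parts) = 44

Partitions of n into exactly k parts are in bijection with partitions of n − k into at most k parts (subtract 1 from each part). So p(17, exactly 6) = p(11, parts ≤ 6). Computing via the recurrence p(m, j) = p(m, j−1) + p(m−j, j) gives 44.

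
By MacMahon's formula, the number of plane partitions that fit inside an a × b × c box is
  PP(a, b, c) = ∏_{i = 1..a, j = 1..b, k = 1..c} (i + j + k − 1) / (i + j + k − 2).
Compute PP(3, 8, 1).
PP(3, 8, 1) = 165

Evaluate the triple product over i = 1..3, j = 1..8, k = 1..1. The factors are (2/1) · (3/2) · (4/3) · (5/4) · (6/5) · (7/6) · (8/7) · (9/8) · … (24 factors total). The numerators and denominators telescope so the product is an integer; carrying out the multiplication exactly gives PP(3, 8, 1) = 165.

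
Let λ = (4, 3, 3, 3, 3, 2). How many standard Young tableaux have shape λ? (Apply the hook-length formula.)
# SYT of shape (4, 3, 3, 3, 3, 2) = 1021020

Hook-length formula: f^λ = n! / Π hook(c), product over all cells c of the Young diagram. For λ = (4, 3, 3, 3, 3, 2), n = 18 boxes. Hook lengths by row (left-to-right, top-to-bottom): [9, 8, 6, 1]; [7, 6, 4]; [6, 5, 3]; [5, 4, 2]; [4, 3, 1]; [2, 1]. Product of hooks = 6270566400. So f^λ = 18! / 6270566400 = 6402373705728000 / 6270566400 = 1021020.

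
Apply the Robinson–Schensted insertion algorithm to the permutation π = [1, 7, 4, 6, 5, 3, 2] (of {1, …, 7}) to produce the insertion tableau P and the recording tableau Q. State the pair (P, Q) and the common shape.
P = [1, 2, 5] / [3] / [4] / [6] / [7];  Q = [1, 2, 4] / [3] / [5] / [6] / [7];  common shape = (3, 1, 1, 1, 1)

Row-insert the values π_1, π_2, … into P one at a time, bumping the leftmost entry strictly greater than the inserted value down to the next row. The recording tableau Q records, in position (i, j), the step at which that cell was added to P.
  Insert 1 (step 1): P = [1];  Q = [1]
  Insert 7 (step 2): P = [1, 7];  Q = [1, 2]
  Insert 4 (step 3): P = [1, 4] / [7];  Q = [1, 2] / [3]
  Insert 6 (step 4): P = [1, 4, 6] / [7];  Q = [1, 2, 4] / [3]
  Insert 5 (step 5): P = [1, 4, 5] / [6] / [7];  Q = [1, 2, 4] / [3] / [5]
  Insert 3 (step 6): P = [1, 3, 5] / [4] / [6] / [7];  Q = [1, 2, 4] / [3] / [5] / [6]
  Insert 2 (step 7): P = [1, 2, 5] / [3] / [4] / [6] / [7];  Q = [1, 2, 4] / [3] / [5] / [6] / [7]
Final shape: (3, 1, 1, 1, 1).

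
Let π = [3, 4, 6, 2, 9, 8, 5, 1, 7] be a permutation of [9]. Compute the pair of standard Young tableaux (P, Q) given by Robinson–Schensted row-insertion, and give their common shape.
P = [1, 4, 5, 7] / [2, 6, 8] / [3] / [9];  Q = [1, 2, 3, 5] / [4, 6, 9] / [7] / [8];  common shape = (4, 3, 1, 1)

Row-insert the values π_1, π_2, … into P one at a time, bumping the leftmost entry strictly greater than the inserted value down to the next row. The recording tableau Q records, in position (i, j), the step at which that cell was added to P.
  Insert 3 (step 1): P = [3];  Q = [1]
  Insert 4 (step 2): P = [3, 4];  Q = [1, 2]
  Insert 6 (step 3): P = [3, 4, 6];  Q = [1, 2, 3]
  Insert 2 (step 4): P = [2, 4, 6] / [3];  Q = [1, 2, 3] / [4]
  Insert 9 (step 5): P = [2, 4, 6, 9] / [3];  Q = [1, 2, 3, 5] / [4]
  Insert 8 (step 6): P = [2, 4, 6, 8] / [3, 9];  Q = [1, 2, 3, 5] / [4, 6]
  Insert 5 (step 7): P = [2, 4, 5, 8] / [3, 6] / [9];  Q = [1, 2, 3, 5] / [4, 6] / [7]
  Insert 1 (step 8): P = [1, 4, 5, 8] / [2, 6] / [3] / [9];  Q = [1, 2, 3, 5] / [4, 6] / [7] / [8]
  Insert 7 (step 9): P = [1, 4, 5, 7] / [2, 6, 8] / [3] / [9];  Q = [1, 2, 3, 5] / [4, 6, 9] / [7] / [8]
Final shape: (4, 3, 1, 1).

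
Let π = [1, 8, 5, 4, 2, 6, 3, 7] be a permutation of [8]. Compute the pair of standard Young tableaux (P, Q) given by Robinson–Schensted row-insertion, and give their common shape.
P = [1, 2, 3, 7] / [4, 6] / [5] / [8];  Q = [1, 2, 6, 8] / [3, 7] / [4] / [5];  common shape = (4, 2, 1, 1)

Row-insert the values π_1, π_2, … into P one at a time, bumping the leftmost entry strictly greater than the inserted value down to the next row. The recording tableau Q records, in position (i, j), the step at which that cell was added to P.
  Insert 1 (step 1): P = [1];  Q = [1]
  Insert 8 (step 2): P = [1, 8];  Q = [1, 2]
  Insert 5 (step 3): P = [1, 5] / [8];  Q = [1, 2] / [3]
  Insert 4 (step 4): P = [1, 4] / [5] / [8];  Q = [1, 2] / [3] / [4]
  Insert 2 (step 5): P = [1, 2] / [4] / [5] / [8];  Q = [1, 2] / [3] / [4] / [5]
  Insert 6 (step 6): P = [1, 2, 6] / [4] / [5] / [8];  Q = [1, 2, 6] / [3] / [4] / [5]
  Insert 3 (step 7): P = [1, 2, 3] / [4, 6] / [5] / [8];  Q = [1, 2, 6] / [3, 7] / [4] / [5]
  Insert 7 (step 8): P = [1, 2, 3, 7] / [4, 6] / [5] / [8];  Q = [1, 2, 6, 8] / [3, 7] / [4] / [5]
Final shape: (4, 2, 1, 1).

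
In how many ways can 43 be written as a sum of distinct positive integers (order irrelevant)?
q(43) = 1610

A partition into distinct parts is a strictly decreasing sequence summing to n. The recurrence d(n, m) = d(n, m−1) + d(n−m, m−1) (use part m at most once) with q(n) = d(n, n) gives q(43) = 1610. (Euler's theorem: # distinct-part partitions = # odd-part partitions.)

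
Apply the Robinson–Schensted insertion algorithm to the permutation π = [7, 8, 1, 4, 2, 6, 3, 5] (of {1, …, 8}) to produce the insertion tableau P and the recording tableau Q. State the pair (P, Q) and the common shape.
P = [1, 2, 3, 5] / [4, 6] / [7, 8];  Q = [1, 2, 6, 8] / [3, 4] / [5, 7];  common shape = (4, 2, 2)

Row-insert the values π_1, π_2, … into P one at a time, bumping the leftmost entry strictly greater than the inserted value down to the next row. The recording tableau Q records, in position (i, j), the step at which that cell was added to P.
  Insert 7 (step 1): P = [7];  Q = [1]
  Insert 8 (step 2): P = [7, 8];  Q = [1, 2]
  Insert 1 (step 3): P = [1, 8] / [7];  Q = [1, 2] / [3]
  Insert 4 (step 4): P = [1, 4] / [7, 8];  Q = [1, 2] / [3, 4]
  Insert 2 (step 5): P = [1, 2] / [4, 8] / [7];  Q = [1, 2] / [3, 4] / [5]
  Insert 6 (step 6): P = [1, 2, 6] / [4, 8] / [7];  Q = [1, 2, 6] / [3, 4] / [5]
  Insert 3 (step 7): P = [1, 2, 3] / [4, 6] / [7, 8];  Q = [1, 2, 6] / [3, 4] / [5, 7]
  Insert 5 (step 8): P = [1, 2, 3, 5] / [4, 6] / [7, 8];  Q = [1, 2, 6, 8] / [3, 4] / [5, 7]
Final shape: (4, 2, 2).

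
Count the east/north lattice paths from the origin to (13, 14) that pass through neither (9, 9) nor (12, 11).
Number of paths = 10468668

Inclusion–exclusion. Total paths: C(27, 13) = 20058300. Through P₁: C(18, 9)·C(9, 4) = 6126120. Through P₂: C(23, 12)·C(4, 1) = 5408312. Since P₁ is strictly southwest of P₂, a monotone path through both must visit P₁ then P₂; paths through both = C(18, 9)·C(5, 3)·C(4, 1) = 1944800. Avoid both = 20058300 − 6126120 − 5408312 + 1944800 = 10468668.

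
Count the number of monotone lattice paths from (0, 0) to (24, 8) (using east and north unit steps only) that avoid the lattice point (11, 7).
Number of paths = 10072764

Total paths from (0, 0) to (24, 8): C(32, 24) = 10518300. Paths through (11, 7): (paths (0, 0) → (11, 7)) × (paths (11, 7) → (24, 8)) = C(18, 11) · C(14, 13) = 31824 · 14 = 445536. Avoidance count = 10518300 − 445536 = 10072764.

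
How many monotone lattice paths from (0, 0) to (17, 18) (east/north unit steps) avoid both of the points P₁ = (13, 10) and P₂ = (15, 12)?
Number of paths = 3676709988

Inclusion–exclusion. Total paths: C(35, 17) = 4537567650. Through P₁: C(23, 13)·C(12, 4) = 566312670. Through P₂: C(27, 15)·C(8, 2) = 486748080. Since P₁ is strictly southwest of P₂, a monotone path through both must visit P₁ then P₂; paths through both = C(23, 13)·C(4, 2)·C(8, 2) = 192203088. Avoid both = 4537567650 − 566312670 − 486748080 + 192203088 = 3676709988.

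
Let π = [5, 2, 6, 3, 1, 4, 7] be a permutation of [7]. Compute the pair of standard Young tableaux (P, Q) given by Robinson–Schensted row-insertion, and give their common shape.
P = [1, 3, 4, 7] / [2, 6] / [5];  Q = [1, 3, 6, 7] / [2, 4] / [5];  common shape = (4, 2, 1)

Row-insert the values π_1, π_2, … into P one at a time, bumping the leftmost entry strictly greater than the inserted value down to the next row. The recording tableau Q records, in position (i, j), the step at which that cell was added to P.
  Insert 5 (step 1): P = [5];  Q = [1]
  Insert 2 (step 2): P = [2] / [5];  Q = [1] / [2]
  Insert 6 (step 3): P = [2, 6] / [5];  Q = [1, 3] / [2]
  Insert 3 (step 4): P = [2, 3] / [5, 6];  Q = [1, 3] / [2, 4]
  Insert 1 (step 5): P = [1, 3] / [2, 6] / [5];  Q = [1, 3] / [2, 4] / [5]
  Insert 4 (step 6): P = [1, 3, 4] / [2, 6] / [5];  Q = [1, 3, 6] / [2, 4] / [5]
  Insert 7 (step 7): P = [1, 3, 4, 7] / [2, 6] / [5];  Q = [1, 3, 6, 7] / [2, 4] / [5]
Final shape: (4, 2, 1).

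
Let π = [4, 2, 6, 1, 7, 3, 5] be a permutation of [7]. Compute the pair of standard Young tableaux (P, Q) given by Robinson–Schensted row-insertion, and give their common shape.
P = [1, 3, 5] / [2, 6, 7] / [4];  Q = [1, 3, 5] / [2, 6, 7] / [4];  common shape = (3, 3, 1)

Row-insert the values π_1, π_2, … into P one at a time, bumping the leftmost entry strictly greater than the inserted value down to the next row. The recording tableau Q records, in position (i, j), the step at which that cell was added to P.
  Insert 4 (step 1): P = [4];  Q = [1]
  Insert 2 (step 2): P = [2] / [4];  Q = [1] / [2]
  Insert 6 (step 3): P = [2, 6] / [4];  Q = [1, 3] / [2]
  Insert 1 (step 4): P = [1, 6] / [2] / [4];  Q = [1, 3] / [2] / [4]
  Insert 7 (step 5): P = [1, 6, 7] / [2] / [4];  Q = [1, 3, 5] / [2] / [4]
  Insert 3 (step 6): P = [1, 3, 7] / [2, 6] / [4];  Q = [1, 3, 5] / [2, 6] / [4]
  Insert 5 (step 7): P = [1, 3, 5] / [2, 6, 7] / [4];  Q = [1, 3, 5] / [2, 6, 7] / [4]
Final shape: (3, 3, 1).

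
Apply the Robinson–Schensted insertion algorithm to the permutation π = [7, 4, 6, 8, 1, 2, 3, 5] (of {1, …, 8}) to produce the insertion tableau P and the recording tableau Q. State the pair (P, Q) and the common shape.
P = [1, 2, 3, 5] / [4, 6, 8] / [7];  Q = [1, 3, 4, 8] / [2, 6, 7] / [5];  common shape = (4, 3, 1)

Row-insert the values π_1, π_2, … into P one at a time, bumping the leftmost entry strictly greater than the inserted value down to the next row. The recording tableau Q records, in position (i, j), the step at which that cell was added to P.
  Insert 7 (step 1): P = [7];  Q = [1]
  Insert 4 (step 2): P = [4] / [7];  Q = [1] / [2]
  Insert 6 (step 3): P = [4, 6] / [7];  Q = [1, 3] / [2]
  Insert 8 (step 4): P = [4, 6, 8] / [7];  Q = [1, 3, 4] / [2]
  Insert 1 (step 5): P = [1, 6, 8] / [4] / [7];  Q = [1, 3, 4] / [2] / [5]
  Insert 2 (step 6): P = [1, 2, 8] / [4, 6] / [7];  Q = [1, 3, 4] / [2, 6] / [5]
  Insert 3 (step 7): P = [1, 2, 3] / [4, 6, 8] / [7];  Q = [1, 3, 4] / [2, 6, 7] / [5]
  Insert 5 (step 8): P = [1, 2, 3, 5] / [4, 6, 8] / [7];  Q = [1, 3, 4, 8] / [2, 6, 7] / [5]
Final shape: (4, 3, 1).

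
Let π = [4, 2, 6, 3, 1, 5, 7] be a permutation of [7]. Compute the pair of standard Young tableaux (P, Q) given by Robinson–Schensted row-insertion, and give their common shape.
P = [1, 3, 5, 7] / [2, 6] / [4];  Q = [1, 3, 6, 7] / [2, 4] / [5];  common shape = (4, 2, 1)

Row-insert the values π_1, π_2, … into P one at a time, bumping the leftmost entry strictly greater than the inserted value down to the next row. The recording tableau Q records, in position (i, j), the step at which that cell was added to P.
  Insert 4 (step 1): P = [4];  Q = [1]
  Insert 2 (step 2): P = [2] / [4];  Q = [1] / [2]
  Insert 6 (step 3): P = [2, 6] / [4];  Q = [1, 3] / [2]
  Insert 3 (step 4): P = [2, 3] / [4, 6];  Q = [1, 3] / [2, 4]
  Insert 1 (step 5): P = [1, 3] / [2, 6] / [4];  Q = [1, 3] / [2, 4] / [5]
  Insert 5 (step 6): P = [1, 3, 5] / [2, 6] / [4];  Q = [1, 3, 6] / [2, 4] / [5]
  Insert 7 (step 7): P = [1, 3, 5, 7] / [2, 6] / [4];  Q = [1, 3, 6, 7] / [2, 4] / [5]
Final shape: (4, 2, 1).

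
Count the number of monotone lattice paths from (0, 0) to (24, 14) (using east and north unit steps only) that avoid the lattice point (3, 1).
Number of paths = 5957619060

Total paths from (0, 0) to (24, 14): C(38, 24) = 9669554100. Paths through (3, 1): (paths (0, 0) → (3, 1)) × (paths (3, 1) → (24, 14)) = C(4, 3) · C(34, 21) = 4 · 927983760 = 3711935040. Avoidance count = 9669554100 − 3711935040 = 5957619060.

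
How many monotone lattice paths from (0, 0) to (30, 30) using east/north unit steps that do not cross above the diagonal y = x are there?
C_30 = 3814986502092304

These NE paths below the diagonal are counted by the Catalan number C_n = (1/(n + 1)) · C(2n, n). For n = 30: C_30 = (1/31) · C(60, 30) = 118264581564861424/31 = 3814986502092304.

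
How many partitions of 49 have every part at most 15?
p(49, parts ≤ 15) = 121510

Use the recurrence p(n, m) = p(n, m−1) + p(n−m, m): either the largest part is < m (count p(n, m−1)) or the largest part is exactly m (remove one copy of m, count p(n−m, m)). With p(0, ·) = 1 this gives p(49, parts ≤ 15) = 121510. (By conjugating Young diagrams, this also counts partitions of 49 into at most 15 parts.)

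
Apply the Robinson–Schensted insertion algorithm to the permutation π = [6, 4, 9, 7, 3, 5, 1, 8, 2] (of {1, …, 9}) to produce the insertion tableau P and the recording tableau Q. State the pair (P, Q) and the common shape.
P = [1, 2, 8] / [3, 5] / [4, 7] / [6, 9];  Q = [1, 3, 8] / [2, 4] / [5, 6] / [7, 9];  common shape = (3, 2, 2, 2)

Row-insert the values π_1, π_2, … into P one at a time, bumping the leftmost entry strictly greater than the inserted value down to the next row. The recording tableau Q records, in position (i, j), the step at which that cell was added to P.
  Insert 6 (step 1): P = [6];  Q = [1]
  Insert 4 (step 2): P = [4] / [6];  Q = [1] / [2]
  Insert 9 (step 3): P = [4, 9] / [6];  Q = [1, 3] / [2]
  Insert 7 (step 4): P = [4, 7] / [6, 9];  Q = [1, 3] / [2, 4]
  Insert 3 (step 5): P = [3, 7] / [4, 9] / [6];  Q = [1, 3] / [2, 4] / [5]
  Insert 5 (step 6): P = [3, 5] / [4, 7] / [6, 9];  Q = [1, 3] / [2, 4] / [5, 6]
  Insert 1 (step 7): P = [1, 5] / [3, 7] / [4, 9] / [6];  Q = [1, 3] / [2, 4] / [5, 6] / [7]
  Insert 8 (step 8): P = [1, 5, 8] / [3, 7] / [4, 9] / [6];  Q = [1, 3, 8] / [2, 4] / [5, 6] / [7]
  Insert 2 (step 9): P = [1, 2, 8] / [3, 5] / [4, 7] / [6, 9];  Q = [1, 3, 8] / [2, 4] / [5, 6] / [7, 9]
Final shape: (3, 2, 2, 2).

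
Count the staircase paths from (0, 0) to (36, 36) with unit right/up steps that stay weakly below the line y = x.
C_36 = 11959798385860453492

These NE paths below the diagonal are counted by the Catalan number C_n = (1/(n + 1)) · C(2n, n). For n = 36: C_36 = (1/37) · C(72, 36) = 442512540276836779204/37 = 11959798385860453492.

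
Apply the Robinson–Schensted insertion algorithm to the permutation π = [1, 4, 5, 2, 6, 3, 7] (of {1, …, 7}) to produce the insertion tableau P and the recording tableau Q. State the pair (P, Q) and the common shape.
P = [1, 2, 3, 6, 7] / [4, 5];  Q = [1, 2, 3, 5, 7] / [4, 6];  common shape = (5, 2)

Row-insert the values π_1, π_2, … into P one at a time, bumping the leftmost entry strictly greater than the inserted value down to the next row. The recording tableau Q records, in position (i, j), the step at which that cell was added to P.
  Insert 1 (step 1): P = [1];  Q = [1]
  Insert 4 (step 2): P = [1, 4];  Q = [1, 2]
  Insert 5 (step 3): P = [1, 4, 5];  Q = [1, 2, 3]
  Insert 2 (step 4): P = [1, 2, 5] / [4];  Q = [1, 2, 3] / [4]
  Insert 6 (step 5): P = [1, 2, 5, 6] / [4];  Q = [1, 2, 3, 5] / [4]
  Insert 3 (step 6): P = [1, 2, 3, 6] / [4, 5];  Q = [1, 2, 3, 5] / [4, 6]
  Insert 7 (step 7): P = [1, 2, 3, 6, 7] / [4, 5];  Q = [1, 2, 3, 5, 7] / [4, 6]
Final shape: (5, 2).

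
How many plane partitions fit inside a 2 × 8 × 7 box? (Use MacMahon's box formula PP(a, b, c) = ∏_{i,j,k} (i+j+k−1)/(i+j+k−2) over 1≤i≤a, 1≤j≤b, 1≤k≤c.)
PP(2, 8, 7) = 9202050

Evaluate the triple product over i = 1..2, j = 1..8, k = 1..7. The factors are (2/1) · (3/2) · (4/3) · (5/4) · (6/5) · (7/6) · (8/7) · (3/2) · … (112 factors total). The numerators and denominators telescope so the product is an integer; carrying out the multiplication exactly gives PP(2, 8, 7) = 9202050.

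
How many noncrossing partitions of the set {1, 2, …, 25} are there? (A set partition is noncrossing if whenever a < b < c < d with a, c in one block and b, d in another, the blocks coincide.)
C_25 = 4861946401452

These noncrossing partitions are counted by the Catalan number C_n = (1/(n + 1)) · C(2n, n). For n = 25: C_25 = (1/26) · C(50, 25) = 126410606437752/26 = 4861946401452.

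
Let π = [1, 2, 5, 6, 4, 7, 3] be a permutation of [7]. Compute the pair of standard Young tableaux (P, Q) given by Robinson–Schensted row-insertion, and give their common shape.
P = [1, 2, 3, 6, 7] / [4] / [5];  Q = [1, 2, 3, 4, 6] / [5] / [7];  common shape = (5, 1, 1)

Row-insert the values π_1, π_2, … into P one at a time, bumping the leftmost entry strictly greater than the inserted value down to the next row. The recording tableau Q records, in position (i, j), the step at which that cell was added to P.
  Insert 1 (step 1): P = [1];  Q = [1]
  Insert 2 (step 2): P = [1, 2];  Q = [1, 2]
  Insert 5 (step 3): P = [1, 2, 5];  Q = [1, 2, 3]
  Insert 6 (step 4): P = [1, 2, 5, 6];  Q = [1, 2, 3, 4]
  Insert 4 (step 5): P = [1, 2, 4, 6] / [5];  Q = [1, 2, 3, 4] / [5]
  Insert 7 (step 6): P = [1, 2, 4, 6, 7] / [5];  Q = [1, 2, 3, 4, 6] / [5]
  Insert 3 (step 7): P = [1, 2, 3, 6, 7] / [4] / [5];  Q = [1, 2, 3, 4, 6] / [5] / [7]
Final shape: (5, 1, 1).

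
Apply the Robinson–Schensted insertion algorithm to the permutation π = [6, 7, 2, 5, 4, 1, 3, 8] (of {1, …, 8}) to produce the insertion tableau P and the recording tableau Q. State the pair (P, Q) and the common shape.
P = [1, 3, 8] / [2, 4] / [5, 7] / [6];  Q = [1, 2, 8] / [3, 4] / [5, 7] / [6];  common shape = (3, 2, 2, 1)

Row-insert the values π_1, π_2, … into P one at a time, bumping the leftmost entry strictly greater than the inserted value down to the next row. The recording tableau Q records, in position (i, j), the step at which that cell was added to P.
  Insert 6 (step 1): P = [6];  Q = [1]
  Insert 7 (step 2): P = [6, 7];  Q = [1, 2]
  Insert 2 (step 3): P = [2, 7] / [6];  Q = [1, 2] / [3]
  Insert 5 (step 4): P = [2, 5] / [6, 7];  Q = [1, 2] / [3, 4]
  Insert 4 (step 5): P = [2, 4] / [5, 7] / [6];  Q = [1, 2] / [3, 4] / [5]
  Insert 1 (step 6): P = [1, 4] / [2, 7] / [5] / [6];  Q = [1, 2] / [3, 4] / [5] / [6]
  Insert 3 (step 7): P = [1, 3] / [2, 4] / [5, 7] / [6];  Q = [1, 2] / [3, 4] / [5, 7] / [6]
  Insert 8 (step 8): P = [1, 3, 8] / [2, 4] / [5, 7] / [6];  Q = [1, 2, 8] / [3, 4] / [5, 7] / [6]
Final shape: (3, 2, 2, 1).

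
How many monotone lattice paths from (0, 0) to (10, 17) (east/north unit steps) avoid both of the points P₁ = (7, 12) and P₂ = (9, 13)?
Number of paths = 3883277

Inclusion–exclusion. Total paths: C(27, 10) = 8436285. Through P₁: C(19, 7)·C(8, 3) = 2821728. Through P₂: C(22, 9)·C(5, 1) = 2487100. Since P₁ is strictly southwest of P₂, a monotone path through both must visit P₁ then P₂; paths through both = C(19, 7)·C(3, 2)·C(5, 1) = 755820. Avoid both = 8436285 − 2821728 − 2487100 + 755820 = 3883277.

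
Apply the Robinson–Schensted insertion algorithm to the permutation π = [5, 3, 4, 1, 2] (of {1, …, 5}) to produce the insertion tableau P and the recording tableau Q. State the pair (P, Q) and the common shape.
P = [1, 2] / [3, 4] / [5];  Q = [1, 3] / [2, 5] / [4];  common shape = (2, 2, 1)

Row-insert the values π_1, π_2, … into P one at a time, bumping the leftmost entry strictly greater than the inserted value down to the next row. The recording tableau Q records, in position (i, j), the step at which that cell was added to P.
  Insert 5 (step 1): P = [5];  Q = [1]
  Insert 3 (step 2): P = [3] / [5];  Q = [1] / [2]
  Insert 4 (step 3): P = [3, 4] / [5];  Q = [1, 3] / [2]
  Insert 1 (step 4): P = [1, 4] / [3] / [5];  Q = [1, 3] / [2] / [4]
  Insert 2 (step 5): P = [1, 2] / [3, 4] / [5];  Q = [1, 3] / [2, 5] / [4]
Final shape: (2, 2, 1).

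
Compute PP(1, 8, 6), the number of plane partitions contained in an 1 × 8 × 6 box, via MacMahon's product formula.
PP(1, 8, 6) = 3003

Evaluate the triple product over i = 1..1, j = 1..8, k = 1..6. The factors are (2/1) · (3/2) · (4/3) · (5/4) · (6/5) · (7/6) · (3/2) · (4/3) · … (48 factors total). The numerators and denominators telescope so the product is an integer; carrying out the multiplication exactly gives PP(1, 8, 6) = 3003.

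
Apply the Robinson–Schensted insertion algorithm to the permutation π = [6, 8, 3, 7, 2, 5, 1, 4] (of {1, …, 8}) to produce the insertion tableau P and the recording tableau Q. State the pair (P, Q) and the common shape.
P = [1, 4] / [2, 5] / [3, 7] / [6, 8];  Q = [1, 2] / [3, 4] / [5, 6] / [7, 8];  common shape = (2, 2, 2, 2)

Row-insert the values π_1, π_2, … into P one at a time, bumping the leftmost entry strictly greater than the inserted value down to the next row. The recording tableau Q records, in position (i, j), the step at which that cell was added to P.
  Insert 6 (step 1): P = [6];  Q = [1]
  Insert 8 (step 2): P = [6, 8];  Q = [1, 2]
  Insert 3 (step 3): P = [3, 8] / [6];  Q = [1, 2] / [3]
  Insert 7 (step 4): P = [3, 7] / [6, 8];  Q = [1, 2] / [3, 4]
  Insert 2 (step 5): P = [2, 7] / [3, 8] / [6];  Q = [1, 2] / [3, 4] / [5]
  Insert 5 (step 6): P = [2, 5] / [3, 7] / [6, 8];  Q = [1, 2] / [3, 4] / [5, 6]
  Insert 1 (step 7): P = [1, 5] / [2, 7] / [3, 8] / [6];  Q = [1, 2] / [3, 4] / [5, 6] / [7]
  Insert 4 (step 8): P = [1, 4] / [2, 5] / [3, 7] / [6, 8];  Q = [1, 2] / [3, 4] / [5, 6] / [7, 8]
Final shape: (2, 2, 2, 2).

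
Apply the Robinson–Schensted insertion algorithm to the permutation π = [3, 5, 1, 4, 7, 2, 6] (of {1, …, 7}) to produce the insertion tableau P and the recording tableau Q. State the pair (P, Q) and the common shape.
P = [1, 2, 6] / [3, 4, 7] / [5];  Q = [1, 2, 5] / [3, 4, 7] / [6];  common shape = (3, 3, 1)

Row-insert the values π_1, π_2, … into P one at a time, bumping the leftmost entry strictly greater than the inserted value down to the next row. The recording tableau Q records, in position (i, j), the step at which that cell was added to P.
  Insert 3 (step 1): P = [3];  Q = [1]
  Insert 5 (step 2): P = [3, 5];  Q = [1, 2]
  Insert 1 (step 3): P = [1, 5] / [3];  Q = [1, 2] / [3]
  Insert 4 (step 4): P = [1, 4] / [3, 5];  Q = [1, 2] / [3, 4]
  Insert 7 (step 5): P = [1, 4, 7] / [3, 5];  Q = [1, 2, 5] / [3, 4]
  Insert 2 (step 6): P = [1, 2, 7] / [3, 4] / [5];  Q = [1, 2, 5] / [3, 4] / [6]
  Insert 6 (step 7): P = [1, 2, 6] / [3, 4, 7] / [5];  Q = [1, 2, 5] / [3, 4, 7] / [6]
Final shape: (3, 3, 1).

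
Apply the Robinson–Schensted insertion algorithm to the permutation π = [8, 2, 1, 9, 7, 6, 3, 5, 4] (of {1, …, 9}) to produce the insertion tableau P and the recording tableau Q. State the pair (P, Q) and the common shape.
P = [1, 3, 4] / [2, 5] / [6, 9] / [7] / [8];  Q = [1, 4, 8] / [2, 5] / [3, 6] / [7] / [9];  common shape = (3, 2, 2, 1, 1)

Row-insert the values π_1, π_2, … into P one at a time, bumping the leftmost entry strictly greater than the inserted value down to the next row. The recording tableau Q records, in position (i, j), the step at which that cell was added to P.
  Insert 8 (step 1): P = [8];  Q = [1]
  Insert 2 (step 2): P = [2] / [8];  Q = [1] / [2]
  Insert 1 (step 3): P = [1] / [2] / [8];  Q = [1] / [2] / [3]
  Insert 9 (step 4): P = [1, 9] / [2] / [8];  Q = [1, 4] / [2] / [3]
  Insert 7 (step 5): P = [1, 7] / [2, 9] / [8];  Q = [1, 4] / [2, 5] / [3]
  Insert 6 (step 6): P = [1, 6] / [2, 7] / [8, 9];  Q = [1, 4] / [2, 5] / [3, 6]
  Insert 3 (step 7): P = [1, 3] / [2, 6] / [7, 9] / [8];  Q = [1, 4] / [2, 5] / [3, 6] / [7]
  Insert 5 (step 8): P = [1, 3, 5] / [2, 6] / [7, 9] / [8];  Q = [1, 4, 8] / [2, 5] / [3, 6] / [7]
  Insert 4 (step 9): P = [1, 3, 4] / [2, 5] / [6, 9] / [7] / [8];  Q = [1, 4, 8] / [2, 5] / [3, 6] / [7] / [9]
Final shape: (3, 2, 2, 1, 1).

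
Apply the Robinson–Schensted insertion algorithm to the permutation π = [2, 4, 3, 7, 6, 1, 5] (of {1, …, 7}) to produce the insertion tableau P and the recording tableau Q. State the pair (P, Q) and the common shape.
P = [1, 3, 5] / [2, 6] / [4, 7];  Q = [1, 2, 4] / [3, 5] / [6, 7];  common shape = (3, 2, 2)

Row-insert the values π_1, π_2, … into P one at a time, bumping the leftmost entry strictly greater than the inserted value down to the next row. The recording tableau Q records, in position (i, j), the step at which that cell was added to P.
  Insert 2 (step 1): P = [2];  Q = [1]
  Insert 4 (step 2): P = [2, 4];  Q = [1, 2]
  Insert 3 (step 3): P = [2, 3] / [4];  Q = [1, 2] / [3]
  Insert 7 (step 4): P = [2, 3, 7] / [4];  Q = [1, 2, 4] / [3]
  Insert 6 (step 5): P = [2, 3, 6] / [4, 7];  Q = [1, 2, 4] / [3, 5]
  Insert 1 (step 6): P = [1, 3, 6] / [2, 7] / [4];  Q = [1, 2, 4] / [3, 5] / [6]
  Insert 5 (step 7): P = [1, 3, 5] / [2, 6] / [4, 7];  Q = [1, 2, 4] / [3, 5] / [6, 7]
Final shape: (3, 2, 2).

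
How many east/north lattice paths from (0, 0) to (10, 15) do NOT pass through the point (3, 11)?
Number of paths = 3148640

Total paths from (0, 0) to (10, 15): C(25, 10) = 3268760. Paths through (3, 11): (paths (0, 0) → (3, 11)) × (paths (3, 11) → (10, 15)) = C(14, 3) · C(11, 7) = 364 · 330 = 120120. Avoidance count = 3268760 − 120120 = 3148640.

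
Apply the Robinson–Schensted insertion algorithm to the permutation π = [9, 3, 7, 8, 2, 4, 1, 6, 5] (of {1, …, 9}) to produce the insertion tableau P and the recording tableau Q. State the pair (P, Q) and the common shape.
P = [1, 4, 5] / [2, 6, 8] / [3, 7] / [9];  Q = [1, 3, 4] / [2, 6, 8] / [5, 9] / [7];  common shape = (3, 3, 2, 1)

Row-insert the values π_1, π_2, … into P one at a time, bumping the leftmost entry strictly greater than the inserted value down to the next row. The recording tableau Q records, in position (i, j), the step at which that cell was added to P.
  Insert 9 (step 1): P = [9];  Q = [1]
  Insert 3 (step 2): P = [3] / [9];  Q = [1] / [2]
  Insert 7 (step 3): P = [3, 7] / [9];  Q = [1, 3] / [2]
  Insert 8 (step 4): P = [3, 7, 8] / [9];  Q = [1, 3, 4] / [2]
  Insert 2 (step 5): P = [2, 7, 8] / [3] / [9];  Q = [1, 3, 4] / [2] / [5]
  Insert 4 (step 6): P = [2, 4, 8] / [3, 7] / [9];  Q = [1, 3, 4] / [2, 6] / [5]
  Insert 1 (step 7): P = [1, 4, 8] / [2, 7] / [3] / [9];  Q = [1, 3, 4] / [2, 6] / [5] / [7]
  Insert 6 (step 8): P = [1, 4, 6] / [2, 7, 8] / [3] / [9];  Q = [1, 3, 4] / [2, 6, 8] / [5] / [7]
  Insert 5 (step 9): P = [1, 4, 5] / [2, 6, 8] / [3, 7] / [9];  Q = [1, 3, 4] / [2, 6, 8] / [5, 9] / [7]
Final shape: (3, 3, 2, 1).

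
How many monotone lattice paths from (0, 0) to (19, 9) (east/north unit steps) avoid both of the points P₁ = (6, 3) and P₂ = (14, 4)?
Number of paths = 4047204

Inclusion–exclusion. Total paths: C(28, 19) = 6906900. Through P₁: C(9, 6)·C(19, 13) = 2279088. Through P₂: C(18, 14)·C(10, 5) = 771120. Since P₁ is strictly southwest of P₂, a monotone path through both must visit P₁ then P₂; paths through both = C(9, 6)·C(9, 8)·C(10, 5) = 190512. Avoid both = 6906900 − 2279088 − 771120 + 190512 = 4047204.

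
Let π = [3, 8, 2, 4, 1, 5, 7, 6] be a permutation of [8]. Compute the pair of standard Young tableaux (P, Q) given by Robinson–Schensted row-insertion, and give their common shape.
P = [1, 4, 5, 6] / [2, 7] / [3, 8];  Q = [1, 2, 6, 7] / [3, 4] / [5, 8];  common shape = (4, 2, 2)

Row-insert the values π_1, π_2, … into P one at a time, bumping the leftmost entry strictly greater than the inserted value down to the next row. The recording tableau Q records, in position (i, j), the step at which that cell was added to P.
  Insert 3 (step 1): P = [3];  Q = [1]
  Insert 8 (step 2): P = [3, 8];  Q = [1, 2]
  Insert 2 (step 3): P = [2, 8] / [3];  Q = [1, 2] / [3]
  Insert 4 (step 4): P = [2, 4] / [3, 8];  Q = [1, 2] / [3, 4]
  Insert 1 (step 5): P = [1, 4] / [2, 8] / [3];  Q = [1, 2] / [3, 4] / [5]
  Insert 5 (step 6): P = [1, 4, 5] / [2, 8] / [3];  Q = [1, 2, 6] / [3, 4] / [5]
  Insert 7 (step 7): P = [1, 4, 5, 7] / [2, 8] / [3];  Q = [1, 2, 6, 7] / [3, 4] / [5]
  Insert 6 (step 8): P = [1, 4, 5, 6] / [2, 7] / [3, 8];  Q = [1, 2, 6, 7] / [3, 4] / [5, 8]
Final shape: (4, 2, 2).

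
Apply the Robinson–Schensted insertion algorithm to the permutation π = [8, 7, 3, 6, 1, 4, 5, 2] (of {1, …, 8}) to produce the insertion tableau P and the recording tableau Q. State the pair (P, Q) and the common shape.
P = [1, 2, 5] / [3, 4] / [6] / [7] / [8];  Q = [1, 4, 7] / [2, 6] / [3] / [5] / [8];  common shape = (3, 2, 1, 1, 1)

Row-insert the values π_1, π_2, … into P one at a time, bumping the leftmost entry strictly greater than the inserted value down to the next row. The recording tableau Q records, in position (i, j), the step at which that cell was added to P.
  Insert 8 (step 1): P = [8];  Q = [1]
  Insert 7 (step 2): P = [7] / [8];  Q = [1] / [2]
  Insert 3 (step 3): P = [3] / [7] / [8];  Q = [1] / [2] / [3]
  Insert 6 (step 4): P = [3, 6] / [7] / [8];  Q = [1, 4] / [2] / [3]
  Insert 1 (step 5): P = [1, 6] / [3] / [7] / [8];  Q = [1, 4] / [2] / [3] / [5]
  Insert 4 (step 6): P = [1, 4] / [3, 6] / [7] / [8];  Q = [1, 4] / [2, 6] / [3] / [5]
  Insert 5 (step 7): P = [1, 4, 5] / [3, 6] / [7] / [8];  Q = [1, 4, 7] / [2, 6] / [3] / [5]
  Insert 2 (step 8): P = [1, 2, 5] / [3, 4] / [6] / [7] / [8];  Q = [1, 4, 7] / [2, 6] / [3] / [5] / [8]
Final shape: (3, 2, 1, 1, 1).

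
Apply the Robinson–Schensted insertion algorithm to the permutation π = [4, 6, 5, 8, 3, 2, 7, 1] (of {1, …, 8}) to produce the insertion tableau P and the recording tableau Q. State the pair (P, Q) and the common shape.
P = [1, 5, 7] / [2, 8] / [3] / [4] / [6];  Q = [1, 2, 4] / [3, 7] / [5] / [6] / [8];  common shape = (3, 2, 1, 1, 1)

Row-insert the values π_1, π_2, … into P one at a time, bumping the leftmost entry strictly greater than the inserted value down to the next row. The recording tableau Q records, in position (i, j), the step at which that cell was added to P.
  Insert 4 (step 1): P = [4];  Q = [1]
  Insert 6 (step 2): P = [4, 6];  Q = [1, 2]
  Insert 5 (step 3): P = [4, 5] / [6];  Q = [1, 2] / [3]
  Insert 8 (step 4): P = [4, 5, 8] / [6];  Q = [1, 2, 4] / [3]
  Insert 3 (step 5): P = [3, 5, 8] / [4] / [6];  Q = [1, 2, 4] / [3] / [5]
  Insert 2 (step 6): P = [2, 5, 8] / [3] / [4] / [6];  Q = [1, 2, 4] / [3] / [5] / [6]
  Insert 7 (step 7): P = [2, 5, 7] / [3, 8] / [4] / [6];  Q = [1, 2, 4] / [3, 7] / [5] / [6]
  Insert 1 (step 8): P = [1, 5, 7] / [2, 8] / [3] / [4] / [6];  Q = [1, 2, 4] / [3, 7] / [5] / [6] / [8]
Final shape: (3, 2, 1, 1, 1).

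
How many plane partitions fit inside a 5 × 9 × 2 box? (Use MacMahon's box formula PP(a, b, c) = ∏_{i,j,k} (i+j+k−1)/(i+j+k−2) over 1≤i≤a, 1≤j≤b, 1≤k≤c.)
PP(5, 9, 2) = 1002001

Evaluate the triple product over i = 1..5, j = 1..9, k = 1..2. The factors are (2/1) · (3/2) · (3/2) · (4/3) · (4/3) · (5/4) · (5/4) · (6/5) · … (90 factors total). The numerators and denominators telescope so the product is an integer; carrying out the multiplication exactly gives PP(5, 9, 2) = 1002001.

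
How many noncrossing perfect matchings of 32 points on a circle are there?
C_16 = 35357670

These noncrossing handshakes are counted by the Catalan number C_n = (1/(n + 1)) · C(2n, n). For n = 16: C_16 = (1/17) · C(32, 16) = 601080390/17 = 35357670.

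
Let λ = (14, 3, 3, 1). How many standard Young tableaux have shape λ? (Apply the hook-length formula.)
# SYT of shape (14, 3, 3, 1) = 1493856

Hook-length formula: f^λ = n! / Π hook(c), product over all cells c of the Young diagram. For λ = (14, 3, 3, 1), n = 21 boxes. Hook lengths by row (left-to-right, top-to-bottom): [17, 15, 14, 11, 10, 9, 8, 7, 6, 5, 4, 3, 2, 1]; [5, 3, 2]; [4, 2, 1]; [1]. Product of hooks = 34200714240000. So f^λ = 21! / 34200714240000 = 51090942171709440000 / 34200714240000 = 1493856.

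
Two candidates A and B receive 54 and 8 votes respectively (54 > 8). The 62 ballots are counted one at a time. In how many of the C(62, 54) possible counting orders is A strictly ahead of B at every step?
Strict-lead orderings = 2508556985

Total orderings of the 62 votes with 54 for A: C(62, 54) = 3381098545. By the Bertrand ballot formula (Cycle Lemma / reflection principle), the number of orderings in which A is strictly ahead of B throughout is (p − q)/(p + q) · C(p + q, p) = (54 − 8)/(54 + 8) · 3381098545 = 2508556985.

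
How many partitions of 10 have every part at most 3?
p(10, parts ≤ 3) = 14

Partitions of 10 with all parts ≤ 3: 3+3+3+1, 3+3+2+2, 3+3+2+1+1, 3+3+1+1+1+1, 3+2+2+2+1, 3+2+2+1+1+1, 3+2+1+1+1+1+1, 3+1+1+1+1+1+1+1, 2+2+2+2+2, 2+2+2+2+1+1, 2+2+2+1+1+1+1, 2+2+1+1+1+1+1+1, 2+1+1+1+1+1+1+1+1, 1+1+1+1+1+1+1+1+1+1. Count = 14.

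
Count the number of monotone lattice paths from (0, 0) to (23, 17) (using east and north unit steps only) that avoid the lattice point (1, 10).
Number of paths = 88715210220

Total paths from (0, 0) to (23, 17): C(40, 23) = 88732378800. Paths through (1, 10): (paths (0, 0) → (1, 10)) × (paths (1, 10) → (23, 17)) = C(11, 1) · C(29, 22) = 11 · 1560780 = 17168580. Avoidance count = 88732378800 − 17168580 = 88715210220.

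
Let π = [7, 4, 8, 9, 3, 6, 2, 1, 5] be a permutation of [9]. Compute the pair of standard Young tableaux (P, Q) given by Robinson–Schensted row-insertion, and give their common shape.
P = [1, 5, 9] / [2, 6] / [3, 8] / [4] / [7];  Q = [1, 3, 4] / [2, 6] / [5, 9] / [7] / [8];  common shape = (3, 2, 2, 1, 1)

Row-insert the values π_1, π_2, … into P one at a time, bumping the leftmost entry strictly greater than the inserted value down to the next row. The recording tableau Q records, in position (i, j), the step at which that cell was added to P.
  Insert 7 (step 1): P = [7];  Q = [1]
  Insert 4 (step 2): P = [4] / [7];  Q = [1] / [2]
  Insert 8 (step 3): P = [4, 8] / [7];  Q = [1, 3] / [2]
  Insert 9 (step 4): P = [4, 8, 9] / [7];  Q = [1, 3, 4] / [2]
  Insert 3 (step 5): P = [3, 8, 9] / [4] / [7];  Q = [1, 3, 4] / [2] / [5]
  Insert 6 (step 6): P = [3, 6, 9] / [4, 8] / [7];  Q = [1, 3, 4] / [2, 6] / [5]
  Insert 2 (step 7): P = [2, 6, 9] / [3, 8] / [4] / [7];  Q = [1, 3, 4] / [2, 6] / [5] / [7]
  Insert 1 (step 8): P = [1, 6, 9] / [2, 8] / [3] / [4] / [7];  Q = [1, 3, 4] / [2, 6] / [5] / [7] / [8]
  Insert 5 (step 9): P = [1, 5, 9] / [2, 6] / [3, 8] / [4] / [7];  Q = [1, 3, 4] / [2, 6] / [5, 9] / [7] / [8]
Final shape: (3, 2, 2, 1, 1).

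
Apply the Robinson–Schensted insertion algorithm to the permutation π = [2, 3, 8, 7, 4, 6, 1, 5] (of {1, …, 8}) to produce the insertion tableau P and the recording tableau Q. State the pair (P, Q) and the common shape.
P = [1, 3, 4, 5] / [2, 6] / [7] / [8];  Q = [1, 2, 3, 6] / [4, 8] / [5] / [7];  common shape = (4, 2, 1, 1)

Row-insert the values π_1, π_2, … into P one at a time, bumping the leftmost entry strictly greater than the inserted value down to the next row. The recording tableau Q records, in position (i, j), the step at which that cell was added to P.
  Insert 2 (step 1): P = [2];  Q = [1]
  Insert 3 (step 2): P = [2, 3];  Q = [1, 2]
  Insert 8 (step 3): P = [2, 3, 8];  Q = [1, 2, 3]
  Insert 7 (step 4): P = [2, 3, 7] / [8];  Q = [1, 2, 3] / [4]
  Insert 4 (step 5): P = [2, 3, 4] / [7] / [8];  Q = [1, 2, 3] / [4] / [5]
  Insert 6 (step 6): P = [2, 3, 4, 6] / [7] / [8];  Q = [1, 2, 3, 6] / [4] / [5]
  Insert 1 (step 7): P = [1, 3, 4, 6] / [2] / [7] / [8];  Q = [1, 2, 3, 6] / [4] / [5] / [7]
  Insert 5 (step 8): P = [1, 3, 4, 5] / [2, 6] / [7] / [8];  Q = [1, 2, 3, 6] / [4, 8] / [5] / [7]
Final shape: (4, 2, 1, 1).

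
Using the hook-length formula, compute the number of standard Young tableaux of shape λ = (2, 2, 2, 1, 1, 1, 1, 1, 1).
# SYT of shape (2, 2, 2, 1, 1, 1, 1, 1, 1) = 154

Hook-length formula: f^λ = n! / Π hook(c), product over all cells c of the Young diagram. For λ = (2, 2, 2, 1, 1, 1, 1, 1, 1), n = 12 boxes. Hook lengths by row (left-to-right, top-to-bottom): [10, 3]; [9, 2]; [8, 1]; [6]; [5]; [4]; [3]; [2]; [1]. Product of hooks = 3110400. So f^λ = 12! / 3110400 = 479001600 / 3110400 = 154.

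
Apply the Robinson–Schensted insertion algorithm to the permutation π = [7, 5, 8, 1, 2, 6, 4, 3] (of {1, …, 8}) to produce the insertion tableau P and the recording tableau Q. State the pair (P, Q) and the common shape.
P = [1, 2, 3] / [4, 6] / [5, 8] / [7];  Q = [1, 3, 6] / [2, 5] / [4, 7] / [8];  common shape = (3, 2, 2, 1)

Row-insert the values π_1, π_2, … into P one at a time, bumping the leftmost entry strictly greater than the inserted value down to the next row. The recording tableau Q records, in position (i, j), the step at which that cell was added to P.
  Insert 7 (step 1): P = [7];  Q = [1]
  Insert 5 (step 2): P = [5] / [7];  Q = [1] / [2]
  Insert 8 (step 3): P = [5, 8] / [7];  Q = [1, 3] / [2]
  Insert 1 (step 4): P = [1, 8] / [5] / [7];  Q = [1, 3] / [2] / [4]
  Insert 2 (step 5): P = [1, 2] / [5, 8] / [7];  Q = [1, 3] / [2, 5] / [4]
  Insert 6 (step 6): P = [1, 2, 6] / [5, 8] / [7];  Q = [1, 3, 6] / [2, 5] / [4]
  Insert 4 (step 7): P = [1, 2, 4] / [5, 6] / [7, 8];  Q = [1, 3, 6] / [2, 5] / [4, 7]
  Insert 3 (step 8): P = [1, 2, 3] / [4, 6] / [5, 8] / [7];  Q = [1, 3, 6] / [2, 5] / [4, 7] / [8]
Final shape: (3, 2, 2, 1).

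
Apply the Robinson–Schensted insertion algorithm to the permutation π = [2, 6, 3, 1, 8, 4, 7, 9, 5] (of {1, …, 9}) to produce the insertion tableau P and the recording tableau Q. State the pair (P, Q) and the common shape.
P = [1, 3, 4, 5, 9] / [2, 7] / [6, 8];  Q = [1, 2, 5, 7, 8] / [3, 6] / [4, 9];  common shape = (5, 2, 2)

Row-insert the values π_1, π_2, … into P one at a time, bumping the leftmost entry strictly greater than the inserted value down to the next row. The recording tableau Q records, in position (i, j), the step at which that cell was added to P.
  Insert 2 (step 1): P = [2];  Q = [1]
  Insert 6 (step 2): P = [2, 6];  Q = [1, 2]
  Insert 3 (step 3): P = [2, 3] / [6];  Q = [1, 2] / [3]
  Insert 1 (step 4): P = [1, 3] / [2] / [6];  Q = [1, 2] / [3] / [4]
  Insert 8 (step 5): P = [1, 3, 8] / [2] / [6];  Q = [1, 2, 5] / [3] / [4]
  Insert 4 (step 6): P = [1, 3, 4] / [2, 8] / [6];  Q = [1, 2, 5] / [3, 6] / [4]
  Insert 7 (step 7): P = [1, 3, 4, 7] / [2, 8] / [6];  Q = [1, 2, 5, 7] / [3, 6] / [4]
  Insert 9 (step 8): P = [1, 3, 4, 7, 9] / [2, 8] / [6];  Q = [1, 2, 5, 7, 8] / [3, 6] / [4]
  Insert 5 (step 9): P = [1, 3, 4, 5, 9] / [2, 7] / [6, 8];  Q = [1, 2, 5, 7, 8] / [3, 6] / [4, 9]
Final shape: (5, 2, 2).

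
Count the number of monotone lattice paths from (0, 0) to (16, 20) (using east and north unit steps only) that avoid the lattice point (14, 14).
Number of paths = 6184607310

Total paths from (0, 0) to (16, 20): C(36, 16) = 7307872110. Paths through (14, 14): (paths (0, 0) → (14, 14)) × (paths (14, 14) → (16, 20)) = C(28, 14) · C(8, 2) = 40116600 · 28 = 1123264800. Avoidance count = 7307872110 − 1123264800 = 6184607310.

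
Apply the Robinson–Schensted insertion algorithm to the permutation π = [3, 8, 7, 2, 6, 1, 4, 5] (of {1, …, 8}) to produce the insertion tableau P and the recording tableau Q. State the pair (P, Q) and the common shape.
P = [1, 4, 5] / [2, 6] / [3, 7] / [8];  Q = [1, 2, 8] / [3, 5] / [4, 7] / [6];  common shape = (3, 2, 2, 1)

Row-insert the values π_1, π_2, … into P one at a time, bumping the leftmost entry strictly greater than the inserted value down to the next row. The recording tableau Q records, in position (i, j), the step at which that cell was added to P.
  Insert 3 (step 1): P = [3];  Q = [1]
  Insert 8 (step 2): P = [3, 8];  Q = [1, 2]
  Insert 7 (step 3): P = [3, 7] / [8];  Q = [1, 2] / [3]
  Insert 2 (step 4): P = [2, 7] / [3] / [8];  Q = [1, 2] / [3] / [4]
  Insert 6 (step 5): P = [2, 6] / [3, 7] / [8];  Q = [1, 2] / [3, 5] / [4]
  Insert 1 (step 6): P = [1, 6] / [2, 7] / [3] / [8];  Q = [1, 2] / [3, 5] / [4] / [6]
  Insert 4 (step 7): P = [1, 4] / [2, 6] / [3, 7] / [8];  Q = [1, 2] / [3, 5] / [4, 7] / [6]
  Insert 5 (step 8): P = [1, 4, 5] / [2, 6] / [3, 7] / [8];  Q = [1, 2, 8] / [3, 5] / [4, 7] / [6]
Final shape: (3, 2, 2, 1).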